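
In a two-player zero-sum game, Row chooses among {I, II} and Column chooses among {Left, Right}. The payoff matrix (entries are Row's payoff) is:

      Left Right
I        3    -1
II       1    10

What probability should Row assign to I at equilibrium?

Row minima: I → -1, II → 1; maximin = 1.
Column maxima: Left → 3, Right → 10; minimax = 3.
1 ≠ 3, so there is no saddle point; optimal play is mixed.
Let Row play I with probability p. Expected payoff against Left: 3p + 1(1−p) = 2p + 1; against Right: (-1)p + 10(1−p) = −11p + 10.
Setting these equal: 2p + 1 = −11p + 10 ⇒ 13p = 9 ⇒ p = 9/13, and the value is (2)·(9/13) + 1 = 31/13.
For Column: with q = P(Left), equating I's and II's payoffs gives 4q − 1 = −9q + 10 ⇒ q = 11/13.

9/13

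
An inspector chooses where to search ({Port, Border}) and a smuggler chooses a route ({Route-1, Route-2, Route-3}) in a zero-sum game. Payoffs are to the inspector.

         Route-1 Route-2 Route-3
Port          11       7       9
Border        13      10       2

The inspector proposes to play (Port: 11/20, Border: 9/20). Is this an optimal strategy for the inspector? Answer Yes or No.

No

Against Route-1 this mix gives (11/20)·11 + (9/20)·13 = 119/10.
Against Route-2 this mix gives (11/20)·7 + (9/20)·10 = 167/20.
Against Route-3 this mix gives (11/20)·9 + (9/20)·2 = 117/20.
The smuggler will play Route-3, holding the inspector to 117/20. Shifting weight toward the row that does better against Route-3 would raise this floor (the equalizing mix achieves 38/5 against both Route-3 and Route-2), so the proposed strategy is not optimal.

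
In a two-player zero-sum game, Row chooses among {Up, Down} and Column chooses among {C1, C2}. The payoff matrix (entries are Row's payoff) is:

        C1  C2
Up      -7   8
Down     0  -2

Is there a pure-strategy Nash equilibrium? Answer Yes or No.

Row minima: Up → -7, Down → -2; maximin = -2.
Column maxima: C1 → 0, C2 → 8; minimax = 0.
-2 ≠ 0, so no pure-strategy equilibrium exists.

No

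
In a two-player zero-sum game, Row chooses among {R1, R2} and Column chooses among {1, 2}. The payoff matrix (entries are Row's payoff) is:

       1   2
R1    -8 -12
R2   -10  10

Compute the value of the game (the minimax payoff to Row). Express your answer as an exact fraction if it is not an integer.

-25/3

Row minima: R1 → -12, R2 → -10; maximin = -10.
Column maxima: 1 → -8, 2 → 10; minimax = -8.
-10 ≠ -8, so there is no saddle point; optimal play is mixed.
Let Row play R1 with probability p. Expected payoff against 1: (-8)p + (-10)(1−p) = 2p − 10; against 2: (-12)p + 10(1−p) = −22p + 10.
Setting these equal: 2p − 10 = −22p + 10 ⇒ 24p = 20 ⇒ p = 5/6, and the value is (2)·(5/6) − 10 = -25/3.
For Column: with q = P(1), equating R1's and R2's payoffs gives 4q − 12 = −20q + 10 ⇒ q = 11/12.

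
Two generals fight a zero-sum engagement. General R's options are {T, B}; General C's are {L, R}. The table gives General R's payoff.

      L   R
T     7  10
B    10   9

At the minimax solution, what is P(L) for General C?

Row minima: T → 7, B → 9; maximin = 9.
Column maxima: L → 10, R → 10; minimax = 10.
9 ≠ 10, so there is no saddle point; optimal play is mixed.
Let General R play T with probability p. Expected payoff against L: 7p + 10(1−p) = −3p + 10; against R: 10p + 9(1−p) = p + 9.
Setting these equal: −3p + 10 = p + 9 ⇒ −4p = -1 ⇒ p = 1/4, and the value is (-3)·(1/4) + 10 = 37/4.
For General C: with q = P(L), equating T's and B's payoffs gives −3q + 10 = q + 9 ⇒ q = 1/4.

1/4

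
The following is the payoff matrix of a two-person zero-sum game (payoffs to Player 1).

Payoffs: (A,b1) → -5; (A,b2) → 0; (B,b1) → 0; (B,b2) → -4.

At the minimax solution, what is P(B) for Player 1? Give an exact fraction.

Row minima: A → -5, B → -4; maximin = -4.
Column maxima: b1 → 0, b2 → 0; minimax = 0.
-4 ≠ 0, so there is no saddle point; optimal play is mixed.
Let Player 1 play A with probability p. Expected payoff against b1: (-5)p + 0(1−p) = −5p; against b2: 0p + (-4)(1−p) = 4p − 4.
Setting these equal: −5p = 4p − 4 ⇒ −9p = -4 ⇒ p = 4/9, and the value is (-5)·(4/9) = -20/9.
For Player 2: with q = P(b1), equating A's and B's payoffs gives −5q = 4q − 4 ⇒ q = 4/9.

5/9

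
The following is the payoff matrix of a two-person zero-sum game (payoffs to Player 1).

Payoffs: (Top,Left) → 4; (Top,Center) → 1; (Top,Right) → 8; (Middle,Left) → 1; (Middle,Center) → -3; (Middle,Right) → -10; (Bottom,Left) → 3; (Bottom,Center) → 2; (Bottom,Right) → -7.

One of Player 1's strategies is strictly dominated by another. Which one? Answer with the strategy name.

Middle

Top gives a strictly higher payoff than Middle against every column: 4 > 1, 1 > -3, 8 > -10.
So Middle is strictly dominated and Player 1 never plays it.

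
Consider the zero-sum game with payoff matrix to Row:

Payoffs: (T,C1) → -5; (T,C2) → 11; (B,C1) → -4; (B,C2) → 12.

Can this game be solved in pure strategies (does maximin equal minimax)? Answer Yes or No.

Yes

Row minima: T → -5, B → -4; maximin = -4.
Column maxima: C1 → -4, C2 → 12; minimax = -4.
maximin = minimax = -4, so a saddle point exists.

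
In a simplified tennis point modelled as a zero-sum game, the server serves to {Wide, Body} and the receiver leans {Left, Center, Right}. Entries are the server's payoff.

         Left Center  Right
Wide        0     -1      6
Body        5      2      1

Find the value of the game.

Row minima: Wide → -1, Body → 1; maximin = 1.
Column maxima: Left → 5, Center → 2, Right → 6; minimax = 2.
1 ≠ 2, so there is no saddle point; optimal play is mixed.
Left is strictly dominated by Center (it gives the server strictly more in every row), so the receiver never plays it.
On the remaining 2×2 (Wide, Body vs Center, Right):
Let the server play Wide with probability p. Expected payoff against Center: (-1)p + 2(1−p) = −3p + 2; against Right: 6p + 1(1−p) = 5p + 1.
Setting these equal: −3p + 2 = 5p + 1 ⇒ −8p = -1 ⇒ p = 1/8, and the value is (-3)·(1/8) + 2 = 13/8.
For the receiver: with q = P(Center), equating Wide's and Body's payoffs gives −7q + 6 = q + 1 ⇒ q = 5/8.

13/8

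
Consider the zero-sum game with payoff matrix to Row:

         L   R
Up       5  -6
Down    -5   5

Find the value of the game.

-5/21

Row minima: Up → -6, Down → -5; maximin = -5.
Column maxima: L → 5, R → 5; minimax = 5.
-5 ≠ 5, so there is no saddle point; optimal play is mixed.
Let Row play Up with probability p. Expected payoff against L: 5p + (-5)(1−p) = 10p − 5; against R: (-6)p + 5(1−p) = −11p + 5.
Setting these equal: 10p − 5 = −11p + 5 ⇒ 21p = 10 ⇒ p = 10/21, and the value is (10)·(10/21) − 5 = -5/21.
For Column: with q = P(L), equating Up's and Down's payoffs gives 11q − 6 = −10q + 5 ⇒ q = 11/21.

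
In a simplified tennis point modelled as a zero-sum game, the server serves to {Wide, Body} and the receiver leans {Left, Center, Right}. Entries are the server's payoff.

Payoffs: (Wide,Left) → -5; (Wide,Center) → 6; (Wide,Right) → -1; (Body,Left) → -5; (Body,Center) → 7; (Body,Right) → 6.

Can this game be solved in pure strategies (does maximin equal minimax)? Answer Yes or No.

Row minima: Wide → -5, Body → -5; maximin = -5.
Column maxima: Left → -5, Center → 7, Right → 6; minimax = -5.
maximin = minimax = -5, so a saddle point exists.

Yes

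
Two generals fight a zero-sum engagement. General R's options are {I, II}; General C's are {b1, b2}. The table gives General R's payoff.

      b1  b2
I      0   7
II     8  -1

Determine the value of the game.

7/2

Row minima: I → 0, II → -1; maximin = 0.
Column maxima: b1 → 8, b2 → 7; minimax = 7.
0 ≠ 7, so there is no saddle point; optimal play is mixed.
Let General R play I with probability p. Expected payoff against b1: 0p + 8(1−p) = −8p + 8; against b2: 7p + (-1)(1−p) = 8p − 1.
Setting these equal: −8p + 8 = 8p − 1 ⇒ −16p = -9 ⇒ p = 9/16, and the value is (-8)·(9/16) + 8 = 7/2.
For General C: with q = P(b1), equating I's and II's payoffs gives −7q + 7 = 9q − 1 ⇒ q = 1/2.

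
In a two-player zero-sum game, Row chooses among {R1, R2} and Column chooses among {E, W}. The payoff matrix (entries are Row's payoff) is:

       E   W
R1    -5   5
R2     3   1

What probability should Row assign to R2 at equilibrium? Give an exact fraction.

5/6

Row minima: R1 → -5, R2 → 1; maximin = 1.
Column maxima: E → 3, W → 5; minimax = 3.
1 ≠ 3, so there is no saddle point; optimal play is mixed.
Let Row play R1 with probability p. Expected payoff against E: (-5)p + 3(1−p) = −8p + 3; against W: 5p + 1(1−p) = 4p + 1.
Setting these equal: −8p + 3 = 4p + 1 ⇒ −12p = -2 ⇒ p = 1/6, and the value is (-8)·(1/6) + 3 = 5/3.
For Column: with q = P(E), equating R1's and R2's payoffs gives −10q + 5 = 2q + 1 ⇒ q = 1/3.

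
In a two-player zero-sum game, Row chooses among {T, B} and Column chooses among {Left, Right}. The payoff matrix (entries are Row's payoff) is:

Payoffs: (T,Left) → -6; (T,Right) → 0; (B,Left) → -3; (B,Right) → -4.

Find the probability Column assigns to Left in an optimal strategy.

4/7

Row minima: T → -6, B → -4; maximin = -4.
Column maxima: Left → -3, Right → 0; minimax = -3.
-4 ≠ -3, so there is no saddle point; optimal play is mixed.
Let Row play T with probability p. Expected payoff against Left: (-6)p + (-3)(1−p) = −3p − 3; against Right: 0p + (-4)(1−p) = 4p − 4.
Setting these equal: −3p − 3 = 4p − 4 ⇒ −7p = -1 ⇒ p = 1/7, and the value is (-3)·(1/7) − 3 = -24/7.
For Column: with q = P(Left), equating T's and B's payoffs gives −6q = q − 4 ⇒ q = 4/7.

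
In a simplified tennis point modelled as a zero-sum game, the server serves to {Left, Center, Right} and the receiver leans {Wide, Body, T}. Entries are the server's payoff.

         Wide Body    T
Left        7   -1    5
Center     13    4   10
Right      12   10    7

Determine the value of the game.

8

Row minima: Left → -1, Center → 4, Right → 7; maximin = 7.
Column maxima: Wide → 13, Body → 10, T → 10; minimax = 10.
7 ≠ 10, so there is no saddle point; optimal play is mixed.
Left is strictly dominated by Center, so the server never plays it.
Wide is strictly dominated by Body (it gives the server strictly more in every row), so the receiver never plays it.
On the remaining 2×2 (Center, Right vs Body, T):
Let the server play Center with probability p. Expected payoff against Body: 4p + 10(1−p) = −6p + 10; against T: 10p + 7(1−p) = 3p + 7.
Setting these equal: −6p + 10 = 3p + 7 ⇒ −9p = -3 ⇒ p = 1/3, and the value is (-6)·(1/3) + 10 = 8.
For the receiver: with q = P(Body), equating Center's and Right's payoffs gives −6q + 10 = 3q + 7 ⇒ q = 1/3.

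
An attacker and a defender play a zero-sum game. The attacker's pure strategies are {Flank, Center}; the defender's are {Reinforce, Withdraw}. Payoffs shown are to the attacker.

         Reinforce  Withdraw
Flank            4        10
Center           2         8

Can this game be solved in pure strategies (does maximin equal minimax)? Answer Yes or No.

Yes

Row minima: Flank → 4, Center → 2; maximin = 4.
Column maxima: Reinforce → 4, Withdraw → 10; minimax = 4.
maximin = minimax = 4, so a saddle point exists.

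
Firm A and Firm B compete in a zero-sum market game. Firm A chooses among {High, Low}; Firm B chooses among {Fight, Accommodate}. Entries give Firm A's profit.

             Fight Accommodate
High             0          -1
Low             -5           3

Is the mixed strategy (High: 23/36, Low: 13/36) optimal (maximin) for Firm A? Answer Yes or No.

No

Against Fight this mix gives (23/36)·0 + (13/36)·(-5) = -65/36.
Against Accommodate this mix gives (23/36)·(-1) + (13/36)·3 = 4/9.
Firm B will play Fight, holding Firm A to -65/36. Shifting weight toward the row that does better against Fight would raise this floor (the equalizing mix achieves -5/9 against both Fight and Accommodate), so the proposed strategy is not optimal.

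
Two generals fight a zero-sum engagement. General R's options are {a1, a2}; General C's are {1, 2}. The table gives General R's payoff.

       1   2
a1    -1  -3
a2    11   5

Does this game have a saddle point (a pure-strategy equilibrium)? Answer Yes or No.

Yes

Row minima: a1 → -3, a2 → 5; maximin = 5.
Column maxima: 1 → 11, 2 → 5; minimax = 5.
maximin = minimax = 5, so a saddle point exists.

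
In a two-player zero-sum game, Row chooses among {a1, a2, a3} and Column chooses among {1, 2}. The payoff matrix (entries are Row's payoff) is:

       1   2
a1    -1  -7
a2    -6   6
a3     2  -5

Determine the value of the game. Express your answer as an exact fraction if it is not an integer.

Row minima: a1 → -7, a2 → -6, a3 → -5; maximin = -5.
Column maxima: 1 → 2, 2 → 6; minimax = 2.
-5 ≠ 2, so there is no saddle point; optimal play is mixed.
a1 is strictly dominated by a3, so Row never plays it.
On the remaining 2×2 (a2, a3 vs 1, 2):
Let Row play a2 with probability p. Expected payoff against 1: (-6)p + 2(1−p) = −8p + 2; against 2: 6p + (-5)(1−p) = 11p − 5.
Setting these equal: −8p + 2 = 11p − 5 ⇒ −19p = -7 ⇒ p = 7/19, and the value is (-8)·(7/19) + 2 = -18/19.
For Column: with q = P(1), equating a2's and a3's payoffs gives −12q + 6 = 7q − 5 ⇒ q = 11/19.

-18/19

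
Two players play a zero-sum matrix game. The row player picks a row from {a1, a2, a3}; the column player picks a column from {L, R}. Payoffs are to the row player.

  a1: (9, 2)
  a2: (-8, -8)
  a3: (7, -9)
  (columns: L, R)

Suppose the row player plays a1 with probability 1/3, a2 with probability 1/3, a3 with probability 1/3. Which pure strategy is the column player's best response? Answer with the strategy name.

If the column player plays L, the row player's expected payoff is (1/3)·9 + (1/3)·(-8) + (1/3)·7 = 8/3.
If the column player plays R, the row player's expected payoff is (1/3)·2 + (1/3)·(-8) + (1/3)·(-9) = -5.
The column player minimizes the row player's payoff; the smallest is -5, so the best response is R.

R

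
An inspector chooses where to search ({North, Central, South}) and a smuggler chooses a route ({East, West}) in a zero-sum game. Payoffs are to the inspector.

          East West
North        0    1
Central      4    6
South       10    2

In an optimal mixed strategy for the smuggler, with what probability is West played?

Row minima: North → 0, Central → 4, South → 2; maximin = 4.
Column maxima: East → 10, West → 6; minimax = 6.
4 ≠ 6, so there is no saddle point; optimal play is mixed.
North is strictly dominated by Central, so the inspector never plays it.
On the remaining 2×2 (Central, South vs East, West):
Let the inspector play Central with probability p. Expected payoff against East: 4p + 10(1−p) = −6p + 10; against West: 6p + 2(1−p) = 4p + 2.
Setting these equal: −6p + 10 = 4p + 2 ⇒ −10p = -8 ⇒ p = 4/5, and the value is (-6)·(4/5) + 10 = 26/5.
For the smuggler: with q = P(East), equating Central's and South's payoffs gives −2q + 6 = 8q + 2 ⇒ q = 2/5.

3/5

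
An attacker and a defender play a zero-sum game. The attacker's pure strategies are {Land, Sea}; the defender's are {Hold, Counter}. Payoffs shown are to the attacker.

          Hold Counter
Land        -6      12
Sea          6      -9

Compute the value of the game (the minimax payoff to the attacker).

6/11

Row minima: Land → -6, Sea → -9; maximin = -6.
Column maxima: Hold → 6, Counter → 12; minimax = 6.
-6 ≠ 6, so there is no saddle point; optimal play is mixed.
Let the attacker play Land with probability p. Expected payoff against Hold: (-6)p + 6(1−p) = −12p + 6; against Counter: 12p + (-9)(1−p) = 21p − 9.
Setting these equal: −12p + 6 = 21p − 9 ⇒ −33p = -15 ⇒ p = 5/11, and the value is (-12)·(5/11) + 6 = 6/11.
For the defender: with q = P(Hold), equating Land's and Sea's payoffs gives −18q + 12 = 15q − 9 ⇒ q = 7/11.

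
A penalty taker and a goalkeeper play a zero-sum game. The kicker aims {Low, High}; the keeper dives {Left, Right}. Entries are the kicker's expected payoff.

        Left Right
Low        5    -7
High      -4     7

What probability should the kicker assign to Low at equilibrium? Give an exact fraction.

11/23

Row minima: Low → -7, High → -4; maximin = -4.
Column maxima: Left → 5, Right → 7; minimax = 5.
-4 ≠ 5, so there is no saddle point; optimal play is mixed.
Let the kicker play Low with probability p. Expected payoff against Left: 5p + (-4)(1−p) = 9p − 4; against Right: (-7)p + 7(1−p) = −14p + 7.
Setting these equal: 9p − 4 = −14p + 7 ⇒ 23p = 11 ⇒ p = 11/23, and the value is (9)·(11/23) − 4 = 7/23.
For the keeper: with q = P(Left), equating Low's and High's payoffs gives 12q − 7 = −11q + 7 ⇒ q = 14/23.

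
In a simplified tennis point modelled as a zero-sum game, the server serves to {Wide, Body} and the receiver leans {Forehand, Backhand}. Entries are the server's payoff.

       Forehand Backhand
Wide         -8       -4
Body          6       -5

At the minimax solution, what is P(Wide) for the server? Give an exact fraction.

Row minima: Wide → -8, Body → -5; maximin = -5.
Column maxima: Forehand → 6, Backhand → -4; minimax = -4.
-5 ≠ -4, so there is no saddle point; optimal play is mixed.
Let the server play Wide with probability p. Expected payoff against Forehand: (-8)p + 6(1−p) = −14p + 6; against Backhand: (-4)p + (-5)(1−p) = p − 5.
Setting these equal: −14p + 6 = p − 5 ⇒ −15p = -11 ⇒ p = 11/15, and the value is (-14)·(11/15) + 6 = -64/15.
For the receiver: with q = P(Forehand), equating Wide's and Body's payoffs gives −4q − 4 = 11q − 5 ⇒ q = 1/15.

11/15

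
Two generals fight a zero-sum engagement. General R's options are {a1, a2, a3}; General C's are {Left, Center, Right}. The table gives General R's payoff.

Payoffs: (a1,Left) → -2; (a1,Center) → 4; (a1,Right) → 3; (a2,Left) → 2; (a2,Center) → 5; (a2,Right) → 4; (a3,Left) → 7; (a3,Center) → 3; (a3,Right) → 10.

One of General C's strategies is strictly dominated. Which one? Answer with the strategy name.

Left holds General R's payoff strictly below Right in every row: -2 < 3, 2 < 4, 7 < 10.
So Right is strictly dominated for General C.

Right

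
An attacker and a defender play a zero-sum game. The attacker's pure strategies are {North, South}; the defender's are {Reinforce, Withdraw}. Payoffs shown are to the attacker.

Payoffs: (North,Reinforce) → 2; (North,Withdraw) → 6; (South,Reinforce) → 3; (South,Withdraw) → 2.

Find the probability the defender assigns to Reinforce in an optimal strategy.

4/5

Row minima: North → 2, South → 2; maximin = 2.
Column maxima: Reinforce → 3, Withdraw → 6; minimax = 3.
2 ≠ 3, so there is no saddle point; optimal play is mixed.
Let the attacker play North with probability p. Expected payoff against Reinforce: 2p + 3(1−p) = −p + 3; against Withdraw: 6p + 2(1−p) = 4p + 2.
Setting these equal: −p + 3 = 4p + 2 ⇒ −5p = -1 ⇒ p = 1/5, and the value is (-1)·(1/5) + 3 = 14/5.
For the defender: with q = P(Reinforce), equating North's and South's payoffs gives −4q + 6 = q + 2 ⇒ q = 4/5.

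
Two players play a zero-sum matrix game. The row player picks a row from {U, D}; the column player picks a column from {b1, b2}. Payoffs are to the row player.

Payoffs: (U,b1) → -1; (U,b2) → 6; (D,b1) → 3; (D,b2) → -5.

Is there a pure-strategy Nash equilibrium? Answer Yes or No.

No

Row minima: U → -1, D → -5; maximin = -1.
Column maxima: b1 → 3, b2 → 6; minimax = 3.
-1 ≠ 3, so no pure-strategy equilibrium exists.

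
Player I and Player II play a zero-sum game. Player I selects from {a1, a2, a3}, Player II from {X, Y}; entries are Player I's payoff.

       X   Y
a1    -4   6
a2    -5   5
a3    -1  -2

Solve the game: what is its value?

-14/11

Row minima: a1 → -4, a2 → -5, a3 → -2; maximin = -2.
Column maxima: X → -1, Y → 6; minimax = -1.
-2 ≠ -1, so there is no saddle point; optimal play is mixed.
a2 is strictly dominated by a1, so Player I never plays it.
On the remaining 2×2 (a1, a3 vs X, Y):
Let Player I play a1 with probability p. Expected payoff against X: (-4)p + (-1)(1−p) = −3p − 1; against Y: 6p + (-2)(1−p) = 8p − 2.
Setting these equal: −3p − 1 = 8p − 2 ⇒ −11p = -1 ⇒ p = 1/11, and the value is (-3)·(1/11) − 1 = -14/11.
For Player II: with q = P(X), equating a1's and a3's payoffs gives −10q + 6 = q − 2 ⇒ q = 8/11.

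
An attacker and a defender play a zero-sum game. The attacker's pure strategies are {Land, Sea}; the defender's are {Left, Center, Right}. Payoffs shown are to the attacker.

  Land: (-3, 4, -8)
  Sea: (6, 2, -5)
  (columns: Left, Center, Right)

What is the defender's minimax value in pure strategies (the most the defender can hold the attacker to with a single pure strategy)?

Column maxima: Left → 6, Center → 4, Right → -5.
The smallest of these is -5.

-5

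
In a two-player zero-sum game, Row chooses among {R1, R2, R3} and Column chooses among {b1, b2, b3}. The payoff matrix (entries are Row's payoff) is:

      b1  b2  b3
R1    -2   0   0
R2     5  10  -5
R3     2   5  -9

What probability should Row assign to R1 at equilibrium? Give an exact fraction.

5/6

Row minima: R1 → -2, R2 → -5, R3 → -9; maximin = -2.
Column maxima: b1 → 5, b2 → 10, b3 → 0; minimax = 0.
-2 ≠ 0, so there is no saddle point; optimal play is mixed.
R3 is strictly dominated by R2, so Row never plays it.
b2 is strictly dominated by b1 (it gives Row strictly more in every row), so Column never plays it.
On the remaining 2×2 (R1, R2 vs b1, b3):
Let Row play R1 with probability p. Expected payoff against b1: (-2)p + 5(1−p) = −7p + 5; against b3: 0p + (-5)(1−p) = 5p − 5.
Setting these equal: −7p + 5 = 5p − 5 ⇒ −12p = -10 ⇒ p = 5/6, and the value is (-7)·(5/6) + 5 = -5/6.
For Column: with q = P(b1), equating R1's and R2's payoffs gives −2q = 10q − 5 ⇒ q = 5/12.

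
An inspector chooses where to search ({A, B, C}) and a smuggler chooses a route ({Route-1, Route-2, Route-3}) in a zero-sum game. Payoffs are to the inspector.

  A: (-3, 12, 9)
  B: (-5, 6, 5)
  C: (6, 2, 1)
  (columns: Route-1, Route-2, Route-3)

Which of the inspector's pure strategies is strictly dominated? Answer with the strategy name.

A gives a strictly higher payoff than B against every column: -3 > -5, 12 > 6, 9 > 5.
So B is strictly dominated and the inspector never plays it.

B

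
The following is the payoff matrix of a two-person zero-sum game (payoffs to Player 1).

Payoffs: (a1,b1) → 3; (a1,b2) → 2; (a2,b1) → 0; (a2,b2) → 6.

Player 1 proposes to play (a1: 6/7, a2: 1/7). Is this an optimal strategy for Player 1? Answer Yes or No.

Against b1 this mix gives (6/7)·3 + (1/7)·0 = 18/7.
Against b2 this mix gives (6/7)·2 + (1/7)·6 = 18/7.
All of Player 2's active replies (b1, b2) yield 18/7, and no column does worse for Player 1. The mix makes Player 2 indifferent and guarantees 18/7, so it is optimal.

Yes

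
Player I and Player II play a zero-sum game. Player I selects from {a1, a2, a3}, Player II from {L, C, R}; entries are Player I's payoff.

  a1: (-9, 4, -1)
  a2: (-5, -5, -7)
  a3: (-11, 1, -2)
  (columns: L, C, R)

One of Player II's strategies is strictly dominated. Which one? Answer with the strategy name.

R holds Player I's payoff strictly below C in every row: -1 < 4, -7 < -5, -2 < 1.
So C is strictly dominated for Player II.

C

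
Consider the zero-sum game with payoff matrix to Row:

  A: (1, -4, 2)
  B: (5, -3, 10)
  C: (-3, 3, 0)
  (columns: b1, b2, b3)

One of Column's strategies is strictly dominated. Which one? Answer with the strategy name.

b1 holds Row's payoff strictly below b3 in every row: 1 < 2, 5 < 10, -3 < 0.
So b3 is strictly dominated for Column.

b3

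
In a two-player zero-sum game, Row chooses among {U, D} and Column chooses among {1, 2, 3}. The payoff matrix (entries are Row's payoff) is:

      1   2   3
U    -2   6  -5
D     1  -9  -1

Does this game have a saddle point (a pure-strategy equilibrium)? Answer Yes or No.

Row minima: U → -5, D → -9; maximin = -5.
Column maxima: 1 → 1, 2 → 6, 3 → -1; minimax = -1.
-5 ≠ -1, so no pure-strategy equilibrium exists.

No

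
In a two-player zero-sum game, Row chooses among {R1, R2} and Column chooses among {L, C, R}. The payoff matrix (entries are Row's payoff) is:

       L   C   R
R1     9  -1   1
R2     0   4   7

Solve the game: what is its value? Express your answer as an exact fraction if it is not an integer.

18/7

Row minima: R1 → -1, R2 → 0; maximin = 0.
Column maxima: L → 9, C → 4, R → 7; minimax = 4.
0 ≠ 4, so there is no saddle point; optimal play is mixed.
R is strictly dominated by C (it gives Row strictly more in every row), so Column never plays it.
On the remaining 2×2 (R1, R2 vs L, C):
Let Row play R1 with probability p. Expected payoff against L: 9p + 0(1−p) = 9p; against C: (-1)p + 4(1−p) = −5p + 4.
Setting these equal: 9p = −5p + 4 ⇒ 14p = 4 ⇒ p = 2/7, and the value is (9)·(2/7) = 18/7.
For Column: with q = P(L), equating R1's and R2's payoffs gives 10q − 1 = −4q + 4 ⇒ q = 5/14.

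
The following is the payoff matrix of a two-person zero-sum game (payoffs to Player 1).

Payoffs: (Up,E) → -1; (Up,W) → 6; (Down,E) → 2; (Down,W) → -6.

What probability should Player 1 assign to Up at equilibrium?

8/15

Row minima: Up → -1, Down → -6; maximin = -1.
Column maxima: E → 2, W → 6; minimax = 2.
-1 ≠ 2, so there is no saddle point; optimal play is mixed.
Let Player 1 play Up with probability p. Expected payoff against E: (-1)p + 2(1−p) = −3p + 2; against W: 6p + (-6)(1−p) = 12p − 6.
Setting these equal: −3p + 2 = 12p − 6 ⇒ −15p = -8 ⇒ p = 8/15, and the value is (-3)·(8/15) + 2 = 2/5.
For Player 2: with q = P(E), equating Up's and Down's payoffs gives −7q + 6 = 8q − 6 ⇒ q = 4/5.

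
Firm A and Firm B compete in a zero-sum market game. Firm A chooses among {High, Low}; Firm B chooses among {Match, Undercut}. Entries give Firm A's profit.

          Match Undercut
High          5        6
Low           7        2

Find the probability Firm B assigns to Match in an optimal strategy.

Row minima: High → 5, Low → 2; maximin = 5.
Column maxima: Match → 7, Undercut → 6; minimax = 6.
5 ≠ 6, so there is no saddle point; optimal play is mixed.
Let Firm A play High with probability p. Expected payoff against Match: 5p + 7(1−p) = −2p + 7; against Undercut: 6p + 2(1−p) = 4p + 2.
Setting these equal: −2p + 7 = 4p + 2 ⇒ −6p = -5 ⇒ p = 5/6, and the value is (-2)·(5/6) + 7 = 16/3.
For Firm B: with q = P(Match), equating High's and Low's payoffs gives −q + 6 = 5q + 2 ⇒ q = 2/3.

2/3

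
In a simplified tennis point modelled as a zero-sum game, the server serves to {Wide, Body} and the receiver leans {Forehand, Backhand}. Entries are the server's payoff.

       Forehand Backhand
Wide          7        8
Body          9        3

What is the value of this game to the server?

51/7

Row minima: Wide → 7, Body → 3; maximin = 7.
Column maxima: Forehand → 9, Backhand → 8; minimax = 8.
7 ≠ 8, so there is no saddle point; optimal play is mixed.
Let the server play Wide with probability p. Expected payoff against Forehand: 7p + 9(1−p) = −2p + 9; against Backhand: 8p + 3(1−p) = 5p + 3.
Setting these equal: −2p + 9 = 5p + 3 ⇒ −7p = -6 ⇒ p = 6/7, and the value is (-2)·(6/7) + 9 = 51/7.
For the receiver: with q = P(Forehand), equating Wide's and Body's payoffs gives −q + 8 = 6q + 3 ⇒ q = 5/7.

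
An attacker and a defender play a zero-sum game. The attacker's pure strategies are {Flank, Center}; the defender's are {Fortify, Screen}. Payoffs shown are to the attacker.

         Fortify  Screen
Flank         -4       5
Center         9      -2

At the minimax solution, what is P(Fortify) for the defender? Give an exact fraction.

7/20

Row minima: Flank → -4, Center → -2; maximin = -2.
Column maxima: Fortify → 9, Screen → 5; minimax = 5.
-2 ≠ 5, so there is no saddle point; optimal play is mixed.
Let the attacker play Flank with probability p. Expected payoff against Fortify: (-4)p + 9(1−p) = −13p + 9; against Screen: 5p + (-2)(1−p) = 7p − 2.
Setting these equal: −13p + 9 = 7p − 2 ⇒ −20p = -11 ⇒ p = 11/20, and the value is (-13)·(11/20) + 9 = 37/20.
For the defender: with q = P(Fortify), equating Flank's and Center's payoffs gives −9q + 5 = 11q − 2 ⇒ q = 7/20.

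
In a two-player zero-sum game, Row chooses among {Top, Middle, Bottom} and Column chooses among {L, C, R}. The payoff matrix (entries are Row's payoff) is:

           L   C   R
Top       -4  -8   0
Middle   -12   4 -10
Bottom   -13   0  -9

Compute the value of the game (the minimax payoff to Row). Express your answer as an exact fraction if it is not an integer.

Row minima: Top → -8, Middle → -12, Bottom → -13; maximin = -8.
Column maxima: L → -4, C → 4, R → 0; minimax = -4.
-8 ≠ -4, so there is no saddle point; optimal play is mixed.
R is strictly dominated by L (it gives Row strictly more in every row), so Column never plays it.
With R eliminated, Bottom is strictly dominated by Middle (Middle gives Row strictly more in every remaining column), so Row never plays it.
On the remaining 2×2 (Top, Middle vs L, C):
Let Row play Top with probability p. Expected payoff against L: (-4)p + (-12)(1−p) = 8p − 12; against C: (-8)p + 4(1−p) = −12p + 4.
Setting these equal: 8p − 12 = −12p + 4 ⇒ 20p = 16 ⇒ p = 4/5, and the value is (8)·(4/5) − 12 = -28/5.
For Column: with q = P(L), equating Top's and Middle's payoffs gives 4q − 8 = −16q + 4 ⇒ q = 3/5.

-28/5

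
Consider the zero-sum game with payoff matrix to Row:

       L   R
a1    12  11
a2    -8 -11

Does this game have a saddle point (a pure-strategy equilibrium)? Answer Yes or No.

Row minima: a1 → 11, a2 → -11; maximin = 11.
Column maxima: L → 12, R → 11; minimax = 11.
maximin = minimax = 11, so a saddle point exists.

Yes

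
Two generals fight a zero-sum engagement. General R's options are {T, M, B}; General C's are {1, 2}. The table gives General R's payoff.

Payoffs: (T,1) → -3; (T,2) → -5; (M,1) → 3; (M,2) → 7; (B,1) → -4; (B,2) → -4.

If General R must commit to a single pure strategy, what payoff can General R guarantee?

Row minima: T → -5, M → 3, B → -4.
The best of these is 3.

3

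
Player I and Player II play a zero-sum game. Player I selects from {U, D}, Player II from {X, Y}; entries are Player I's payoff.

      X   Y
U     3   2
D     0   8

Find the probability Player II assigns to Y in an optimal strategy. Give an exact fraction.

1/3

Row minima: U → 2, D → 0; maximin = 2.
Column maxima: X → 3, Y → 8; minimax = 3.
2 ≠ 3, so there is no saddle point; optimal play is mixed.
Let Player I play U with probability p. Expected payoff against X: 3p + 0(1−p) = 3p; against Y: 2p + 8(1−p) = −6p + 8.
Setting these equal: 3p = −6p + 8 ⇒ 9p = 8 ⇒ p = 8/9, and the value is (3)·(8/9) = 8/3.
For Player II: with q = P(X), equating U's and D's payoffs gives q + 2 = −8q + 8 ⇒ q = 2/3.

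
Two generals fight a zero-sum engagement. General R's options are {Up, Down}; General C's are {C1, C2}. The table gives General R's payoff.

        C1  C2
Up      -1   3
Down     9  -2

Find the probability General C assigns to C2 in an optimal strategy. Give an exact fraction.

2/3

Row minima: Up → -1, Down → -2; maximin = -1.
Column maxima: C1 → 9, C2 → 3; minimax = 3.
-1 ≠ 3, so there is no saddle point; optimal play is mixed.
Let General R play Up with probability p. Expected payoff against C1: (-1)p + 9(1−p) = −10p + 9; against C2: 3p + (-2)(1−p) = 5p − 2.
Setting these equal: −10p + 9 = 5p − 2 ⇒ −15p = -11 ⇒ p = 11/15, and the value is (-10)·(11/15) + 9 = 5/3.
For General C: with q = P(C1), equating Up's and Down's payoffs gives −4q + 3 = 11q − 2 ⇒ q = 1/3.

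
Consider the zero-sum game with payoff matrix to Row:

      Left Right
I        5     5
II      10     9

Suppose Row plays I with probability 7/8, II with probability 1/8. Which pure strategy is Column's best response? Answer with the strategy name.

Right

If Column plays Left, Row's expected payoff is (7/8)·5 + (1/8)·10 = 45/8.
If Column plays Right, Row's expected payoff is (7/8)·5 + (1/8)·9 = 11/2.
Column minimizes Row's payoff; the smallest is 11/2, so the best response is Right.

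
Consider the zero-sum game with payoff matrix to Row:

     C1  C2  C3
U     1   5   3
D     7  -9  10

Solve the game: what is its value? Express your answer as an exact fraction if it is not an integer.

11/5

Row minima: U → 1, D → -9; maximin = 1.
Column maxima: C1 → 7, C2 → 5, C3 → 10; minimax = 5.
1 ≠ 5, so there is no saddle point; optimal play is mixed.
C3 is strictly dominated by C1 (it gives Row strictly more in every row), so Column never plays it.
On the remaining 2×2 (U, D vs C1, C2):
Let Row play U with probability p. Expected payoff against C1: 1p + 7(1−p) = −6p + 7; against C2: 5p + (-9)(1−p) = 14p − 9.
Setting these equal: −6p + 7 = 14p − 9 ⇒ −20p = -16 ⇒ p = 4/5, and the value is (-6)·(4/5) + 7 = 11/5.
For Column: with q = P(C1), equating U's and D's payoffs gives −4q + 5 = 16q − 9 ⇒ q = 7/10.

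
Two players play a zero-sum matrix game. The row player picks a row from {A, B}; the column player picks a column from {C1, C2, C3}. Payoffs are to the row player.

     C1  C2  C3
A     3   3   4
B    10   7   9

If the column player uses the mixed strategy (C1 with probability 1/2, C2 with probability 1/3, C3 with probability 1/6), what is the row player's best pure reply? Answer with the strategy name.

B

Expected payoff of A: (1/2)·3 + (1/3)·3 + (1/6)·4 = 19/6.
Expected payoff of B: (1/2)·10 + (1/3)·7 + (1/6)·9 = 53/6.
The largest is 53/6, so the row player's best response is B.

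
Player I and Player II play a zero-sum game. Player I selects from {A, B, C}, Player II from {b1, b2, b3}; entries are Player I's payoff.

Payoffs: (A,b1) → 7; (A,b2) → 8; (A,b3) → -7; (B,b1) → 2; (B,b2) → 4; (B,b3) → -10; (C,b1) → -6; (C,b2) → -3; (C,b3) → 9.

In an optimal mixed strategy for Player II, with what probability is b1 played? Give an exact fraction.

Row minima: A → -7, B → -10, C → -6; maximin = -6.
Column maxima: b1 → 7, b2 → 8, b3 → 9; minimax = 7.
-6 ≠ 7, so there is no saddle point; optimal play is mixed.
B is strictly dominated by A, so Player I never plays it.
b2 is strictly dominated by b1 (it gives Player I strictly more in every row), so Player II never plays it.
On the remaining 2×2 (A, C vs b1, b3):
Let Player I play A with probability p. Expected payoff against b1: 7p + (-6)(1−p) = 13p − 6; against b3: (-7)p + 9(1−p) = −16p + 9.
Setting these equal: 13p − 6 = −16p + 9 ⇒ 29p = 15 ⇒ p = 15/29, and the value is (13)·(15/29) − 6 = 21/29.
For Player II: with q = P(b1), equating A's and C's payoffs gives 14q − 7 = −15q + 9 ⇒ q = 16/29.

16/29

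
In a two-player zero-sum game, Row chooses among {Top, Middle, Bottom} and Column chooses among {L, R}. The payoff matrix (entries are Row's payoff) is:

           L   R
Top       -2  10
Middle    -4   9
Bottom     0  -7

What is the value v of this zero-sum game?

Row minima: Top → -2, Middle → -4, Bottom → -7; maximin = -2.
Column maxima: L → 0, R → 10; minimax = 0.
-2 ≠ 0, so there is no saddle point; optimal play is mixed.
Middle is strictly dominated by Top, so Row never plays it.
On the remaining 2×2 (Top, Bottom vs L, R):
Let Row play Top with probability p. Expected payoff against L: (-2)p + 0(1−p) = −2p; against R: 10p + (-7)(1−p) = 17p − 7.
Setting these equal: −2p = 17p − 7 ⇒ −19p = -7 ⇒ p = 7/19, and the value is (-2)·(7/19) = -14/19.
For Column: with q = P(L), equating Top's and Bottom's payoffs gives −12q + 10 = 7q − 7 ⇒ q = 17/19.

-14/19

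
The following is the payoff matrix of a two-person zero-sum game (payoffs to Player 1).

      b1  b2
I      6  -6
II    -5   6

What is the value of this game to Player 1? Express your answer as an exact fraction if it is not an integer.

Row minima: I → -6, II → -5; maximin = -5.
Column maxima: b1 → 6, b2 → 6; minimax = 6.
-5 ≠ 6, so there is no saddle point; optimal play is mixed.
Let Player 1 play I with probability p. Expected payoff against b1: 6p + (-5)(1−p) = 11p − 5; against b2: (-6)p + 6(1−p) = −12p + 6.
Setting these equal: 11p − 5 = −12p + 6 ⇒ 23p = 11 ⇒ p = 11/23, and the value is (11)·(11/23) − 5 = 6/23.
For Player 2: with q = P(b1), equating I's and II's payoffs gives 12q − 6 = −11q + 6 ⇒ q = 12/23.

6/23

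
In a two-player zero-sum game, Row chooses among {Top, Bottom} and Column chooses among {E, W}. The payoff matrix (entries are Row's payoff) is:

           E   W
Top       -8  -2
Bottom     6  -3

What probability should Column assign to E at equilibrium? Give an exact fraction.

Row minima: Top → -8, Bottom → -3; maximin = -3.
Column maxima: E → 6, W → -2; minimax = -2.
-3 ≠ -2, so there is no saddle point; optimal play is mixed.
Let Row play Top with probability p. Expected payoff against E: (-8)p + 6(1−p) = −14p + 6; against W: (-2)p + (-3)(1−p) = p − 3.
Setting these equal: −14p + 6 = p − 3 ⇒ −15p = -9 ⇒ p = 3/5, and the value is (-14)·(3/5) + 6 = -12/5.
For Column: with q = P(E), equating Top's and Bottom's payoffs gives −6q − 2 = 9q − 3 ⇒ q = 1/15.

1/15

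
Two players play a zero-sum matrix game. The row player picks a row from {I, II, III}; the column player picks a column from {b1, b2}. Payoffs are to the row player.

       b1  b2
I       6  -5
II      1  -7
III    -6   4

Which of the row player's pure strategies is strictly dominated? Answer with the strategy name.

II

I gives a strictly higher payoff than II against every column: 6 > 1, -5 > -7.
So II is strictly dominated and the row player never plays it.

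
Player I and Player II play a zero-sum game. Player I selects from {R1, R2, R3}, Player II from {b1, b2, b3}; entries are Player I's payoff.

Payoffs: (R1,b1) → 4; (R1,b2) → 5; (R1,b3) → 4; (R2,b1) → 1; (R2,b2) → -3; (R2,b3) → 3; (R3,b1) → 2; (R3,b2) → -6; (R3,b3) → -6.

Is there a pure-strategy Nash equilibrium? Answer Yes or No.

Yes

Row minima: R1 → 4, R2 → -3, R3 → -6; maximin = 4.
Column maxima: b1 → 4, b2 → 5, b3 → 4; minimax = 4.
maximin = minimax = 4, so a saddle point exists.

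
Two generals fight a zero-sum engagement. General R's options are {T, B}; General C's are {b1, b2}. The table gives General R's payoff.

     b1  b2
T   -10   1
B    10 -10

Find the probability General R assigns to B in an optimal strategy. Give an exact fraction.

11/31

Row minima: T → -10, B → -10; maximin = -10.
Column maxima: b1 → 10, b2 → 1; minimax = 1.
-10 ≠ 1, so there is no saddle point; optimal play is mixed.
Let General R play T with probability p. Expected payoff against b1: (-10)p + 10(1−p) = −20p + 10; against b2: 1p + (-10)(1−p) = 11p − 10.
Setting these equal: −20p + 10 = 11p − 10 ⇒ −31p = -20 ⇒ p = 20/31, and the value is (-20)·(20/31) + 10 = -90/31.
For General C: with q = P(b1), equating T's and B's payoffs gives −11q + 1 = 20q − 10 ⇒ q = 11/31.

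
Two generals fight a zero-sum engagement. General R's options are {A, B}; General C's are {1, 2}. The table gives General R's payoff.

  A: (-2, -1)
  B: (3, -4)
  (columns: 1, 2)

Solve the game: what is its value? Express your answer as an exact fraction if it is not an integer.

Row minima: A → -2, B → -4; maximin = -2.
Column maxima: 1 → 3, 2 → -1; minimax = -1.
-2 ≠ -1, so there is no saddle point; optimal play is mixed.
Let General R play A with probability p. Expected payoff against 1: (-2)p + 3(1−p) = −5p + 3; against 2: (-1)p + (-4)(1−p) = 3p − 4.
Setting these equal: −5p + 3 = 3p − 4 ⇒ −8p = -7 ⇒ p = 7/8, and the value is (-5)·(7/8) + 3 = -11/8.
For General C: with q = P(1), equating A's and B's payoffs gives −q − 1 = 7q − 4 ⇒ q = 3/8.

-11/8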